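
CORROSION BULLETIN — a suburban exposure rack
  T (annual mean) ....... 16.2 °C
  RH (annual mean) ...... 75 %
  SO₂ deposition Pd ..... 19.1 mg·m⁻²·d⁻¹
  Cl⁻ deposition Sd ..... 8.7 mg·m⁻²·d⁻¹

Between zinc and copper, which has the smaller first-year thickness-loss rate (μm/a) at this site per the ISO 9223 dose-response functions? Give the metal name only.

zinc: T>10 °C ⇒ hinge -0.071·(16.2−10) = -0.4402
  Pd branch = 0.0129·Pd^0.44·e^(0.046·RH+f) = 0.958 μm/a
  Cl⁻ term: 0.0175·8.7^0.57·exp(0.008·75+0.085·16.2) = 0.4337
  sum: 0.958 + 0.4337 → r_corr = 1.392 μm/a
copper: f(T) = -0.080·(T−10) [T>10 °C] = -0.4960
  SO₂ term: 0.0053·19.1^0.26·exp(0.059·75-0.4960) = 0.5803
  Sd branch = 0.01025·Sd^0.27·e^(0.036·RH+0.049·T) = 0.605 μm/a
  r_corr = 0.5803 + 0.605 = 1.185 μm/a
Ordering by μm/a: zinc (1.39) > copper (1.19)

copper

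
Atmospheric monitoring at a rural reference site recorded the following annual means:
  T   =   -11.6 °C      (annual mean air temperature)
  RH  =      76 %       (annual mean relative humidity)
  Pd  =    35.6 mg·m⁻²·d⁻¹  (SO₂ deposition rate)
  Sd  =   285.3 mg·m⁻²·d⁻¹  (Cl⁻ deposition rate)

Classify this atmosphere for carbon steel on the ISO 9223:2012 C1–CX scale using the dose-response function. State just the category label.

carbon steel: f(T) = +0.150·(T−10) [T≤10 °C] = -3.2400
  Pd branch = 1.77·Pd^0.52·e^(0.02·RH+f) = 2.031 μm/a
  Cl⁻ term: 0.102·285.3^0.62·exp(0.033·76+0.04·-11.6) = 26.22
  sum: 2.031 + 26.22 → r_corr = 28.25 μm/a
28.2 μm/a falls in (25, 50] for carbon steel → category C3

C3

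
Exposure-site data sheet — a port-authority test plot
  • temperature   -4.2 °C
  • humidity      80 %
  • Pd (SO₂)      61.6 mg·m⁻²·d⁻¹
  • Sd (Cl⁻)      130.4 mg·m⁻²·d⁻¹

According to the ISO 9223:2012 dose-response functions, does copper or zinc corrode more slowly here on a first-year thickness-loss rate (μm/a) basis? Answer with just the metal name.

copper

copper: f(T) = +0.126·(T−10) [T≤10 °C] = -1.7892
  sulphur-dioxide contribution → 0.29 μm/a
  chloride contribution → 0.5537 μm/a
  total first-year rate 0.8437 μm/a
zinc: T≤10 °C ⇒ hinge +0.038·(-4.2−10) = -0.5396
  sulphur-dioxide contribution → 1.828 μm/a
  chloride contribution → 0.373 μm/a
  total first-year rate 2.2 μm/a
Ordering by μm/a: zinc (2.2) > copper (0.844)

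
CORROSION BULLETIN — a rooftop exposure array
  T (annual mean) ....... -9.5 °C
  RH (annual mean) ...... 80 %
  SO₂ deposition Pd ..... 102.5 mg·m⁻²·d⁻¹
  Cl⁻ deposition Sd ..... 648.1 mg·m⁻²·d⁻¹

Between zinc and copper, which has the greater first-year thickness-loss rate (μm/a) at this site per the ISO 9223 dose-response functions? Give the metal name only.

zinc

zinc: f(T) = +0.038·(T−10) [T≤10 °C] = -0.7410
  Pd branch = 0.0129·Pd^0.44·e^(0.046·RH+f) = 1.869 μm/a
  Sd branch = 0.0175·Sd^0.57·e^(0.008·RH+0.085·T) = 0.5928 μm/a
  r_corr = 1.869 + 0.5928 = 2.462 μm/a
copper: T≤10 °C ⇒ hinge +0.126·(-9.5−10) = -2.4570
  Pd branch = 0.0053·Pd^0.26·e^(0.059·RH+f) = 0.1698 μm/a
  Sd branch = 0.01025·Sd^0.27·e^(0.036·RH+0.049·T) = 0.6584 μm/a
  r_corr = 0.1698 + 0.6584 = 0.8281 μm/a
Ordering by μm/a: zinc (2.46) > copper (0.828)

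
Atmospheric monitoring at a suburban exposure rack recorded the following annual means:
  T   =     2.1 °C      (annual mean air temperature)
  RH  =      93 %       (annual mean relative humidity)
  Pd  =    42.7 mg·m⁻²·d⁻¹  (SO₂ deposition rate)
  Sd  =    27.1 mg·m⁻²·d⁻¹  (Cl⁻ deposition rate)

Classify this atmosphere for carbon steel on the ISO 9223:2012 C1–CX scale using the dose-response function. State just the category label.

C3

carbon steel: T≤10 °C ⇒ hinge +0.150·(2.1−10) = -1.1850
  SO₂ term: 1.77·42.7^0.52·exp(0.02·93-1.1850) = 24.49
  Cl⁻ term: 0.102·27.1^0.62·exp(0.033·93+0.04·2.1) = 18.47
  r_corr = 24.49 + 18.47 = 42.95 μm/a
43 μm/a falls in (25, 50] for carbon steel → category C3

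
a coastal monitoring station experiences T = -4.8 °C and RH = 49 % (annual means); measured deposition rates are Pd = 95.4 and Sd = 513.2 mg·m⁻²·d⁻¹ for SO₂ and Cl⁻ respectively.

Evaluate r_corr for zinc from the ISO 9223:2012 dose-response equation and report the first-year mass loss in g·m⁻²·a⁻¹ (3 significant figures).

zinc: f(T) = +0.038·(T−10) [T≤10 °C] = -0.5624
  Pd branch = 0.0129·Pd^0.44·e^(0.046·RH+f) = 0.5203 μm/a
  Sd branch = 0.0175·Sd^0.57·e^(0.008·RH+0.085·T) = 0.6039 μm/a
  sum: 0.5203 + 0.6039 → r_corr = 1.124 μm/a
Convert to mass loss: 1.124 μm/a × 7.14 g/cm³ = 8.027 g·m⁻²·a⁻¹

r_corr = 8.03 g·m⁻²·a⁻¹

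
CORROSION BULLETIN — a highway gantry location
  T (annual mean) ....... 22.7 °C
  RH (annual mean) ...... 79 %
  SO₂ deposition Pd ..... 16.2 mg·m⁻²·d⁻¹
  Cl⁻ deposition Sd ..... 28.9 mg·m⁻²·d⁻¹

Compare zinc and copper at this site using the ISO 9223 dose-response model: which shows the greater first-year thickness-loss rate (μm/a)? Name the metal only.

zinc

zinc: f(T) = -0.071·(T−10) [T>10 °C] = -0.9017
  SO₂ term: 0.0129·16.2^0.44·exp(0.046·79-0.9017) = 0.6751
  Sd branch = 0.0175·Sd^0.57·e^(0.008·RH+0.085·T) = 1.542 μm/a
  r_corr = 0.6751 + 1.542 = 2.218 μm/a
copper: T>10 °C ⇒ hinge -0.080·(22.7−10) = -1.0160
  SO₂ term: 0.0053·16.2^0.26·exp(0.059·79-1.0160) = 0.4186
  Cl⁻ term: 0.01025·28.9^0.27·exp(0.036·79+0.049·22.7) = 1.329
  r_corr = 0.4186 + 1.329 = 1.747 μm/a
Ordering by μm/a: zinc (2.22) > copper (1.75)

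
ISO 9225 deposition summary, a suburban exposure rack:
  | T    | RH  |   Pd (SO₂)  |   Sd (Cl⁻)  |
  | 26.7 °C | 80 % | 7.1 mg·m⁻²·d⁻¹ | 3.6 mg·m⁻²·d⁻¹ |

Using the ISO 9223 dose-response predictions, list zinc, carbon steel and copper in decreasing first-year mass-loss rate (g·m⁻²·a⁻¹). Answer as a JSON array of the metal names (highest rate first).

zinc: f(T) = -0.071·(T−10) [T>10 °C] = -1.1857
  Pd branch = 0.0129·Pd^0.44·e^(0.046·RH+f) = 0.3702 μm/a
  Sd branch = 0.0175·Sd^0.57·e^(0.008·RH+0.085·T) = 0.6664 μm/a
  sum: 0.3702 + 0.6664 → r_corr = 1.037 μm/a
  mass loss = 1.037 μm/a × 7.14 g/cm³ = 7.401 g·m⁻²·a⁻¹
carbon steel: T>10 °C ⇒ hinge -0.054·(26.7−10) = -0.9018
  SO₂ term: 1.77·7.1^0.52·exp(0.02·80-0.9018) = 9.859
  Sd branch = 0.102·Sd^0.62·e^(0.033·RH+0.04·T) = 9.202 μm/a
  r_corr = 9.859 + 9.202 = 19.06 μm/a
  mass loss = 19.06 μm/a × 7.85 g/cm³ = 149.6 g·m⁻²·a⁻¹
copper: f(T) = -0.080·(T−10) [T>10 °C] = -1.3360
  Pd branch = 0.0053·Pd^0.26·e^(0.059·RH+f) = 0.2602 μm/a
  Cl⁻ term: 0.01025·3.6^0.27·exp(0.036·80+0.049·26.7) = 0.9547
  r_corr = 0.2602 + 0.9547 = 1.215 μm/a
  mass loss = 1.215 μm/a × 8.96 g/cm³ = 10.89 g·m⁻²·a⁻¹
Ordering by g·m⁻²·a⁻¹: carbon steel (150) > copper (10.9) > zinc (7.4)

["carbon steel", "copper", "zinc"]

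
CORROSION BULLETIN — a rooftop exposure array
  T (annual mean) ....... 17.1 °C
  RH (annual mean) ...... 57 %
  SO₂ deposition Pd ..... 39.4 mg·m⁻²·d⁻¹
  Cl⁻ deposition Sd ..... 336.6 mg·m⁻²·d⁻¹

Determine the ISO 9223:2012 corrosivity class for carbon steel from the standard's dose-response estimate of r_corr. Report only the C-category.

C4

carbon steel: T>10 °C ⇒ hinge -0.054·(17.1−10) = -0.3834
  sulphur-dioxide contribution → 25.48 μm/a
  chloride contribution → 48.91 μm/a
  ⇒ r_corr(carbon steel) = 74.39 μm/a
Category bounds: 50…80 μm/a bracket r_corr ⇒ C4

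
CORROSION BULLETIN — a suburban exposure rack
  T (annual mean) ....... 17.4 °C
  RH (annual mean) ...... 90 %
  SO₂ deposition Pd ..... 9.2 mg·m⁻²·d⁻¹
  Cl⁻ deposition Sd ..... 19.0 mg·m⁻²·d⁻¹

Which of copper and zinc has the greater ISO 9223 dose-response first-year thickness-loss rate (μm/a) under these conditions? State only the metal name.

copper: temperature factor f = -0.080·(7.4) = -0.5920
  Pd branch = 0.0053·Pd^0.26·e^(0.059·RH+f) = 1.056 μm/a
  Sd branch = 0.01025·Sd^0.27·e^(0.036·RH+0.049·T) = 1.36 μm/a
  sum: 1.056 + 1.36 → r_corr = 2.416 μm/a
zinc: T>10 °C ⇒ hinge -0.071·(17.4−10) = -0.5254
  Pd branch = 0.0129·Pd^0.44·e^(0.046·RH+f) = 1.272 μm/a
  Sd branch = 0.0175·Sd^0.57·e^(0.008·RH+0.085·T) = 0.8452 μm/a
  sum: 1.272 + 0.8452 → r_corr = 2.117 μm/a
Ordering by μm/a: copper (2.42) > zinc (2.12)

copper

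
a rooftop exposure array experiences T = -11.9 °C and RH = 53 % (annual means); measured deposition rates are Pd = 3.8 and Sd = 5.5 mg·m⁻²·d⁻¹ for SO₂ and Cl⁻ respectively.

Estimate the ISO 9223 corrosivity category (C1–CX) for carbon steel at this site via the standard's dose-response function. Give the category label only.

carbon steel: temperature factor f = +0.150·(-21.9) = -3.2850
  SO₂ term: 1.77·3.8^0.52·exp(0.02·53-3.2850) = 0.383
  Cl⁻ term: 0.102·5.5^0.62·exp(0.033·53+0.04·-11.9) = 1.048
  sum: 0.383 + 1.048 → r_corr = 1.431 μm/a
ISO 9223 Table 2 (carbon steel): 1.3 < 1.43 ≤ 25 μm/a ⇒ C2

C2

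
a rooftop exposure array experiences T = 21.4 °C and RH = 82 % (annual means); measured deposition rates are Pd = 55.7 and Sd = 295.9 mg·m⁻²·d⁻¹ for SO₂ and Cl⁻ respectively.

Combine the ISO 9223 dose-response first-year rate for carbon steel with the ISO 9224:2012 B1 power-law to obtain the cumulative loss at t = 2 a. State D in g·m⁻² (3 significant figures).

D(2) = 1.83e+03 g·m⁻²

carbon steel: f(T) = -0.054·(T−10) [T>10 °C] = -0.6156
  Pd branch = 1.77·Pd^0.52·e^(0.02·RH+f) = 39.88 μm/a
  Sd branch = 0.102·Sd^0.62·e^(0.033·RH+0.04·T) = 122.4 μm/a
  sum: 39.88 + 122.4 → r_corr = 162.2 μm/a
ISO 9224: D(t) = r_corr · t^b with b = 0.523 (carbon steel, B1)
  D(2) = 162.2 × 2^0.523 = 162.2 × 1.437 = 233.1 μm
  Mass loss = 233.1 μm × 7.85 g/cm³ = 1830 g·m⁻²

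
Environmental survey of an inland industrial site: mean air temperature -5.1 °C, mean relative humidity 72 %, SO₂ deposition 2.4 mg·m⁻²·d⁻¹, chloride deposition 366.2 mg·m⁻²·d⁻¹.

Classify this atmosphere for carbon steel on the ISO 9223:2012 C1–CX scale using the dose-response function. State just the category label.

carbon steel: f(T) = +0.150·(T−10) [T≤10 °C] = -2.2650
  SO₂ term: 1.77·2.4^0.52·exp(0.02·72-2.2650) = 1.223
  Sd branch = 0.102·Sd^0.62·e^(0.033·RH+0.04·T) = 34.79 μm/a
  sum: 1.223 + 34.79 → r_corr = 36.01 μm/a
ISO 9223 Table 2 (carbon steel): 25 < 36 ≤ 50 μm/a ⇒ C3

C3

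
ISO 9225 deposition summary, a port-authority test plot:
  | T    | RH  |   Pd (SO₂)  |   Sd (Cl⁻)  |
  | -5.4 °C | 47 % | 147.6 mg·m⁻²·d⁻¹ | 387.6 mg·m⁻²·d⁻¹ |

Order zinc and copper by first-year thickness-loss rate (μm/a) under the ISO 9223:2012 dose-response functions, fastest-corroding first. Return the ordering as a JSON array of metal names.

["zinc", "copper"]

zinc: T≤10 °C ⇒ hinge +0.038·(-5.4−10) = -0.5852
  sulphur-dioxide contribution → 0.5621 μm/a
  chloride contribution → 0.4812 μm/a
  total first-year rate 1.043 μm/a
copper: f(T) = +0.126·(T−10) [T≤10 °C] = -1.9404
  sulphur-dioxide contribution → 0.04465 μm/a
  chloride contribution → 0.2135 μm/a
  total first-year rate 0.2582 μm/a
Ordering by μm/a: zinc (1.04) > copper (0.258)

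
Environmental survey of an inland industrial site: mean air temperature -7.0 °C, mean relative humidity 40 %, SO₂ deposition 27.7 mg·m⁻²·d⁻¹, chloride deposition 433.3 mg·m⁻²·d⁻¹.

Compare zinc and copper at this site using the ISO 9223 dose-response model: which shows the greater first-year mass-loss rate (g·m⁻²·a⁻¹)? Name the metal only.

zinc: T≤10 °C ⇒ hinge +0.038·(-7.0−10) = -0.6460
  Pd branch = 0.0129·Pd^0.44·e^(0.046·RH+f) = 0.1836 μm/a
  Sd branch = 0.0175·Sd^0.57·e^(0.008·RH+0.085·T) = 0.4232 μm/a
  sum: 0.1836 + 0.4232 → r_corr = 0.6068 μm/a
  mass loss = 0.6068 μm/a × 7.14 g/cm³ = 4.333 g·m⁻²·a⁻¹
copper: T≤10 °C ⇒ hinge +0.126·(-7.0−10) = -2.1420
  SO₂ term: 0.0053·27.7^0.26·exp(0.059·40-2.1420) = 0.01563
  Cl⁻ term: 0.01025·433.3^0.27·exp(0.036·40+0.049·-7.0) = 0.1582
  sum: 0.01563 + 0.1582 → r_corr = 0.1738 μm/a
  mass loss = 0.1738 μm/a × 8.96 g/cm³ = 1.557 g·m⁻²·a⁻¹
Ordering by g·m⁻²·a⁻¹: zinc (4.33) > copper (1.56)

zinc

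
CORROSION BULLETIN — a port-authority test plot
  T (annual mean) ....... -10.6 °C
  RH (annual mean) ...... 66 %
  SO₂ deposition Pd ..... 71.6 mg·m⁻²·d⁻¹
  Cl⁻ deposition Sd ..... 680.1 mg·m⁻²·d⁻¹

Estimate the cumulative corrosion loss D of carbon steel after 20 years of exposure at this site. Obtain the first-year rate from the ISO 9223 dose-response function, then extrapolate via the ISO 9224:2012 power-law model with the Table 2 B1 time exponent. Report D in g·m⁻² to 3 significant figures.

carbon steel: f(T) = +0.150·(T−10) [T≤10 °C] = -3.0900
  SO₂ term: 1.77·71.6^0.52·exp(0.02·66-3.0900) = 2.779
  Cl⁻ term: 0.102·680.1^0.62·exp(0.033·66+0.04·-10.6) = 33.62
  r_corr = 2.779 + 33.62 = 36.39 μm/a
Long-term exponent b (ISO 9224 Table 2, B1) = 0.523
  D(20) = 36.39 × 20^0.523 = 36.39 × 4.791 = 174.4 μm
  Mass loss = 174.4 μm × 7.85 g/cm³ = 1369 g·m⁻²

D(20) = 1.37e+03 g·m⁻²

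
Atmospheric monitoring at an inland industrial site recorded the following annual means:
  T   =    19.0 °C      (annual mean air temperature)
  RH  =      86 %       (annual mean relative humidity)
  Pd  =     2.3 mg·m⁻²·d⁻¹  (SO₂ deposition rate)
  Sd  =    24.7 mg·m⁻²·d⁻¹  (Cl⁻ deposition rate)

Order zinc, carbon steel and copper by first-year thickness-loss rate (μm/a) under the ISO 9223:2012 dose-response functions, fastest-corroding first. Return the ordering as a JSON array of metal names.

zinc: f(T) = -0.071·(T−10) [T>10 °C] = -0.6390
  Pd branch = 0.0129·Pd^0.44·e^(0.046·RH+f) = 0.5132 μm/a
  Sd branch = 0.0175·Sd^0.57·e^(0.008·RH+0.085·T) = 1.089 μm/a
  r_corr = 0.5132 + 1.089 = 1.602 μm/a
carbon steel: T>10 °C ⇒ hinge -0.054·(19.0−10) = -0.4860
  Pd branch = 1.77·Pd^0.52·e^(0.02·RH+f) = 9.375 μm/a
  Sd branch = 0.102·Sd^0.62·e^(0.033·RH+0.04·T) = 27.21 μm/a
  r_corr = 9.375 + 27.21 = 36.58 μm/a
copper: f(T) = -0.080·(T−10) [T>10 °C] = -0.7200
  SO₂ term: 0.0053·2.3^0.26·exp(0.059·86-0.7200) = 0.512
  Sd branch = 0.01025·Sd^0.27·e^(0.036·RH+0.049·T) = 1.367 μm/a
  r_corr = 0.512 + 1.367 = 1.879 μm/a
Ordering by μm/a: carbon steel (36.6) > copper (1.88) > zinc (1.6)

["carbon steel", "copper", "zinc"]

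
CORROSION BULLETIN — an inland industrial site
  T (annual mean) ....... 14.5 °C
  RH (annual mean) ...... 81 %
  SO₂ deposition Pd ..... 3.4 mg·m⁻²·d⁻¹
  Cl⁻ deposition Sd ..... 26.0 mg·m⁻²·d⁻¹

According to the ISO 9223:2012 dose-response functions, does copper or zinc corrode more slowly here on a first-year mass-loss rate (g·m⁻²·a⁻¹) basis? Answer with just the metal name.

copper: temperature factor f = -0.080·(4.5) = -0.3600
  SO₂ term: 0.0053·3.4^0.26·exp(0.059·81-0.3600) = 0.6048
  Cl⁻ term: 0.01025·26.0^0.27·exp(0.036·81+0.049·14.5) = 0.9284
  sum: 0.6048 + 0.9284 → r_corr = 1.533 μm/a
  mass loss = 1.533 μm/a × 8.96 g/cm³ = 13.74 g·m⁻²·a⁻¹
zinc: T>10 °C ⇒ hinge -0.071·(14.5−10) = -0.3195
  Pd branch = 0.0129·Pd^0.44·e^(0.046·RH+f) = 0.6666 μm/a
  Sd branch = 0.0175·Sd^0.57·e^(0.008·RH+0.085·T) = 0.735 μm/a
  sum: 0.6666 + 0.735 → r_corr = 1.402 μm/a
  mass loss = 1.402 μm/a × 7.14 g/cm³ = 10.01 g·m⁻²·a⁻¹
Ordering by g·m⁻²·a⁻¹: copper (13.7) > zinc (10)

zinc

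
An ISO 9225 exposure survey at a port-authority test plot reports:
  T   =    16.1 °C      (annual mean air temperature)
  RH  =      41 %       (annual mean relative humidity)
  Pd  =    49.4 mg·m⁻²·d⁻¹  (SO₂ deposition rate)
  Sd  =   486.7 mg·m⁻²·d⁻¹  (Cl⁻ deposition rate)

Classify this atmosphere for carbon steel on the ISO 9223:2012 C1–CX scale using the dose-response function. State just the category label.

C4

carbon steel: f(T) = -0.054·(T−10) [T>10 °C] = -0.3294
  SO₂ term: 1.77·49.4^0.52·exp(0.02·41-0.3294) = 21.97
  Cl⁻ term: 0.102·486.7^0.62·exp(0.033·41+0.04·16.1) = 34.83
  sum: 21.97 + 34.83 → r_corr = 56.8 μm/a
56.8 μm/a falls in (50, 80] for carbon steel → category C4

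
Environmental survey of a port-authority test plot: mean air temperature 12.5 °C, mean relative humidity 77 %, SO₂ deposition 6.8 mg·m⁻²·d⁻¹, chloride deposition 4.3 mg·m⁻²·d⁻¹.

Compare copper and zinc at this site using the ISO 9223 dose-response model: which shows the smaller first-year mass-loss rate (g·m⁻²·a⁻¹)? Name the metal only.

copper: f(T) = -0.080·(T−10) [T>10 °C] = -0.2000
  Pd branch = 0.0053·Pd^0.26·e^(0.059·RH+f) = 0.6712 μm/a
  Cl⁻ term: 0.01025·4.3^0.27·exp(0.036·77+0.049·12.5) = 0.4484
  sum: 0.6712 + 0.4484 → r_corr = 1.12 μm/a
  mass loss = 1.12 μm/a × 8.96 g/cm³ = 10.03 g·m⁻²·a⁻¹
zinc: f(T) = -0.071·(T−10) [T>10 °C] = -0.1775
  SO₂ term: 0.0129·6.8^0.44·exp(0.046·77-0.1775) = 0.8671
  Sd branch = 0.0175·Sd^0.57·e^(0.008·RH+0.085·T) = 0.2153 μm/a
  sum: 0.8671 + 0.2153 → r_corr = 1.082 μm/a
  mass loss = 1.082 μm/a × 7.14 g/cm³ = 7.729 g·m⁻²·a⁻¹
Ordering by g·m⁻²·a⁻¹: copper (10) > zinc (7.73)

zinc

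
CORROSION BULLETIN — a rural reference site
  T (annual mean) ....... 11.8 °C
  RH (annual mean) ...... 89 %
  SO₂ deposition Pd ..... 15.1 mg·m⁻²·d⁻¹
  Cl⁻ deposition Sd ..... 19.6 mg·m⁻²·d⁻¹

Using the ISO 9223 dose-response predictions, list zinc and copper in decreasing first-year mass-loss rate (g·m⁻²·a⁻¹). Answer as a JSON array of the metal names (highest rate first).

zinc: temperature factor f = -0.071·(1.8) = -0.1278
  Pd branch = 0.0129·Pd^0.44·e^(0.046·RH+f) = 2.248 μm/a
  Cl⁻ term: 0.0175·19.6^0.57·exp(0.008·89+0.085·11.8) = 0.5302
  r_corr = 2.248 + 0.5302 = 2.778 μm/a
  mass loss = 2.778 μm/a × 7.14 g/cm³ = 19.84 g·m⁻²·a⁻¹
copper: temperature factor f = -0.080·(1.8) = -0.1440
  Pd branch = 0.0053·Pd^0.26·e^(0.059·RH+f) = 1.773 μm/a
  Sd branch = 0.01025·Sd^0.27·e^(0.036·RH+0.049·T) = 1.005 μm/a
  r_corr = 1.773 + 1.005 = 2.778 μm/a
  mass loss = 2.778 μm/a × 8.96 g/cm³ = 24.89 g·m⁻²·a⁻¹
Ordering by g·m⁻²·a⁻¹: copper (24.9) > zinc (19.8)

["copper", "zinc"]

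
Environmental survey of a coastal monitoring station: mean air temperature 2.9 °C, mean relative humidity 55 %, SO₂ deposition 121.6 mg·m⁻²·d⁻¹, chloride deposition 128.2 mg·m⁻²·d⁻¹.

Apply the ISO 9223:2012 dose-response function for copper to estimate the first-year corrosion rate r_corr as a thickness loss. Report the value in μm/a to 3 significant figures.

r_corr = 0.511 μm/a

copper: T≤10 °C ⇒ hinge +0.126·(2.9−10) = -0.8946
  SO₂ term: 0.0053·121.6^0.26·exp(0.059·55-0.8946) = 0.1937
  Sd branch = 0.01025·Sd^0.27·e^(0.036·RH+0.049·T) = 0.3173 μm/a
  sum: 0.1937 + 0.3173 → r_corr = 0.511 μm/a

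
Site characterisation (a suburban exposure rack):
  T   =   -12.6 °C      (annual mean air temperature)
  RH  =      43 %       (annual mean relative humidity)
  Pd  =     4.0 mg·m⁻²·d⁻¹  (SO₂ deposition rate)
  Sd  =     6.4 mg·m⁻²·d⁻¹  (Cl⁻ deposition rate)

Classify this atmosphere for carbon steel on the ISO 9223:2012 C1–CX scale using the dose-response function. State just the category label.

carbon steel: T≤10 °C ⇒ hinge +0.150·(-12.6−10) = -3.3900
  Pd branch = 1.77·Pd^0.52·e^(0.02·RH+f) = 0.2899 μm/a
  Cl⁻ term: 0.102·6.4^0.62·exp(0.033·43+0.04·-12.6) = 0.805
  r_corr = 0.2899 + 0.805 = 1.095 μm/a
1.09 μm/a falls in (0, 1.3] for carbon steel → category C1

C1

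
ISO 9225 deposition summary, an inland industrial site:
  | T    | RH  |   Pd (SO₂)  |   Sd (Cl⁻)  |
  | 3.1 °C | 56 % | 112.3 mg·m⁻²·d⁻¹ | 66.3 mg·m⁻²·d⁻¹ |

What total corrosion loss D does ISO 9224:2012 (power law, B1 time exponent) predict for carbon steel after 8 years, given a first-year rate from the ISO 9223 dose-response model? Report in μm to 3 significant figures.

D(8) = 95.9 μm

carbon steel: T≤10 °C ⇒ hinge +0.150·(3.1−10) = -1.0350
  Pd branch = 1.77·Pd^0.52·e^(0.02·RH+f) = 22.44 μm/a
  Sd branch = 0.102·Sd^0.62·e^(0.033·RH+0.04·T) = 9.871 μm/a
  r_corr = 22.44 + 9.871 = 32.31 μm/a
ISO 9224: D(t) = r_corr · t^b with b = 0.523 (carbon steel, B1)
  D(8) = 32.31 × 8^0.523 = 32.31 × 2.967 = 95.88 μm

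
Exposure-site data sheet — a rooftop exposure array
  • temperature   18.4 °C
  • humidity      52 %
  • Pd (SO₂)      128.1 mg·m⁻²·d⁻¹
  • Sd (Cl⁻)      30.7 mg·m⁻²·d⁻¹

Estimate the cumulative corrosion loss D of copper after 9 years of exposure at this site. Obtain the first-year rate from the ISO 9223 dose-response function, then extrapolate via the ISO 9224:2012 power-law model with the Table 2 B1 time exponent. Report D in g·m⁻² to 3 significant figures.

D(9) = 24.0 g·m⁻²

copper: temperature factor f = -0.080·(8.4) = -0.6720
  sulphur-dioxide contribution → 0.2055 μm/a
  chloride contribution → 0.4138 μm/a
  total first-year rate 0.6193 μm/a
Long-term exponent b (ISO 9224 Table 2, B1) = 0.667
  D(9) = 0.6193 × 9^0.667 = 0.6193 × 4.33 = 2.682 μm
  Mass loss = 2.682 μm × 8.96 g/cm³ = 24.03 g·m⁻²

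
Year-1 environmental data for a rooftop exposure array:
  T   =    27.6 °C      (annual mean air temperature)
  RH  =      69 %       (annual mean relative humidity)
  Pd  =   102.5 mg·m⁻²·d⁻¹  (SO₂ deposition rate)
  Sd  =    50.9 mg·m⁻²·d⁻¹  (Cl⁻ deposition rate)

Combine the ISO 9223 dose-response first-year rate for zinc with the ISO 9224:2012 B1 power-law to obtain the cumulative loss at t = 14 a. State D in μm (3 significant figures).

D(14) = 31.3 μm

zinc: f(T) = -0.071·(T−10) [T>10 °C] = -1.2496
  Pd branch = 0.0129·Pd^0.44·e^(0.046·RH+f) = 0.6777 μm/a
  Sd branch = 0.0175·Sd^0.57·e^(0.008·RH+0.085·T) = 2.982 μm/a
  r_corr = 0.6777 + 2.982 = 3.659 μm/a
ISO 9224: D(t) = r_corr · t^b with b = 0.813 (zinc, B1)
  D(14) = 3.659 × 14^0.813 = 3.659 × 8.547 = 31.28 μm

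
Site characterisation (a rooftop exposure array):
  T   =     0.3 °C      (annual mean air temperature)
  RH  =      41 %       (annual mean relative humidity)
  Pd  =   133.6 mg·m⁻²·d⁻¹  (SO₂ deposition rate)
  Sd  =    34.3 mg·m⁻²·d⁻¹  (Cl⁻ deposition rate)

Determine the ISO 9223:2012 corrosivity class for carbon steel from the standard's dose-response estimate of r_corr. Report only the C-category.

C2

carbon steel: temperature factor f = +0.150·(-9.7) = -1.4550
  SO₂ term: 1.77·133.6^0.52·exp(0.02·41-1.4550) = 11.96
  Cl⁻ term: 0.102·34.3^0.62·exp(0.033·41+0.04·0.3) = 3.575
  sum: 11.96 + 3.575 → r_corr = 15.53 μm/a
Category bounds: 1.3…25 μm/a bracket r_corr ⇒ C2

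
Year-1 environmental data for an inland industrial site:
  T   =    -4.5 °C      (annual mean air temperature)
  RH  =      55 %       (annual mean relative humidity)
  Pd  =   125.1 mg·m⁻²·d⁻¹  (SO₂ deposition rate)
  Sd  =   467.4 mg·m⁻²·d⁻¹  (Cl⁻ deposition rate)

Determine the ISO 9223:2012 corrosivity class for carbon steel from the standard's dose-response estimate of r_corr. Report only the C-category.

carbon steel: temperature factor f = +0.150·(-14.5) = -2.1750
  SO₂ term: 1.77·125.1^0.52·exp(0.02·55-2.1750) = 7.442
  Cl⁻ term: 0.102·467.4^0.62·exp(0.033·55+0.04·-4.5) = 23.65
  r_corr = 7.442 + 23.65 = 31.09 μm/a
ISO 9223 Table 2 (carbon steel): 25 < 31.1 ≤ 50 μm/a ⇒ C3

C3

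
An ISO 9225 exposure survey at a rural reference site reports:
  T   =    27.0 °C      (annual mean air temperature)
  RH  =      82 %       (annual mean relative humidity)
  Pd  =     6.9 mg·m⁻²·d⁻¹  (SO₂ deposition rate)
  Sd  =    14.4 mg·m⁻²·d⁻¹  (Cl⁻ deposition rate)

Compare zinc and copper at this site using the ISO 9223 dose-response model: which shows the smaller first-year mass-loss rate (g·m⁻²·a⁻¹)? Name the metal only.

zinc: f(T) = -0.071·(T−10) [T>10 °C] = -1.2070
  sulphur-dioxide contribution → 0.3923 μm/a
  chloride contribution → 1.531 μm/a
  ⇒ r_corr(zinc) = 1.923 μm/a
  mass loss = 1.923 μm/a × 7.14 g/cm³ = 13.73 g·m⁻²·a⁻¹
copper: f(T) = -0.080·(T−10) [T>10 °C] = -1.3600
  sulphur-dioxide contribution → 0.2837 μm/a
  chloride contribution → 1.514 μm/a
  ⇒ r_corr(copper) = 1.798 μm/a
  mass loss = 1.798 μm/a × 8.96 g/cm³ = 16.11 g·m⁻²·a⁻¹
Ordering by g·m⁻²·a⁻¹: copper (16.1) > zinc (13.7)

zinc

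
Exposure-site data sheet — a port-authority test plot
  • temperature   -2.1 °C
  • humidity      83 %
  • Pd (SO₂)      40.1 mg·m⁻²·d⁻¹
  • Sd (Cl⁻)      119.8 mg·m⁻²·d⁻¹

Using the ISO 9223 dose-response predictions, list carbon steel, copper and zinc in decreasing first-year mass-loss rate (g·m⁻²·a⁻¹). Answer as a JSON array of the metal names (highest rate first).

["carbon steel", "zinc", "copper"]

carbon steel: f(T) = +0.150·(T−10) [T≤10 °C] = -1.8150
  SO₂ term: 1.77·40.1^0.52·exp(0.02·83-1.8150) = 10.33
  Sd branch = 0.102·Sd^0.62·e^(0.033·RH+0.04·T) = 28.2 μm/a
  sum: 10.33 + 28.2 → r_corr = 38.54 μm/a
  mass loss = 38.54 μm/a × 7.85 g/cm³ = 302.5 g·m⁻²·a⁻¹
copper: T≤10 °C ⇒ hinge +0.126·(-2.1−10) = -1.5246
  SO₂ term: 0.0053·40.1^0.26·exp(0.059·83-1.5246) = 0.4034
  Sd branch = 0.01025·Sd^0.27·e^(0.036·RH+0.049·T) = 0.6682 μm/a
  r_corr = 0.4034 + 0.6682 = 1.072 μm/a
  mass loss = 1.072 μm/a × 8.96 g/cm³ = 9.601 g·m⁻²·a⁻¹
zinc: temperature factor f = +0.038·(-12.1) = -0.4598
  Pd branch = 0.0129·Pd^0.44·e^(0.046·RH+f) = 1.881 μm/a
  Cl⁻ term: 0.0175·119.8^0.57·exp(0.008·83+0.085·-2.1) = 0.4351
  r_corr = 1.881 + 0.4351 = 2.316 μm/a
  mass loss = 2.316 μm/a × 7.14 g/cm³ = 16.54 g·m⁻²·a⁻¹
Ordering by g·m⁻²·a⁻¹: carbon steel (303) > zinc (16.5) > copper (9.6)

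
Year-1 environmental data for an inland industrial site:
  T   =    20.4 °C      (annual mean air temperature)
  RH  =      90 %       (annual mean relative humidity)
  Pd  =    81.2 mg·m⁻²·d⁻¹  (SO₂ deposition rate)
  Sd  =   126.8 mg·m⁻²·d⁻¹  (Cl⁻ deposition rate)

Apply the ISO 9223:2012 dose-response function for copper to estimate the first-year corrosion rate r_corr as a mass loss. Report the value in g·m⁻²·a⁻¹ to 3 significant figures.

copper: f(T) = -0.080·(T−10) [T>10 °C] = -0.8320
  Pd branch = 0.0053·Pd^0.26·e^(0.059·RH+f) = 1.464 μm/a
  Cl⁻ term: 0.01025·126.8^0.27·exp(0.036·90+0.049·20.4) = 2.629
  r_corr = 1.464 + 2.629 = 4.093 μm/a
Convert to mass loss: 4.093 μm/a × 8.96 g/cm³ = 36.67 g·m⁻²·a⁻¹

r_corr = 36.7 g·m⁻²·a⁻¹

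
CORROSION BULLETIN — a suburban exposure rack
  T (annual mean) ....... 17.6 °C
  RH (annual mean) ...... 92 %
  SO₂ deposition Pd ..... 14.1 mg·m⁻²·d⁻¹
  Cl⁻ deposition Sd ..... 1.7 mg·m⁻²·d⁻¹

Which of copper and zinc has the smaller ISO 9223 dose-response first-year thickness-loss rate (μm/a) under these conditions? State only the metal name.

copper: T>10 °C ⇒ hinge -0.080·(17.6−10) = -0.6080
  SO₂ term: 0.0053·14.1^0.26·exp(0.059·92-0.6080) = 1.307
  Cl⁻ term: 0.01025·1.7^0.27·exp(0.036·92+0.049·17.6) = 0.7689
  sum: 1.307 + 0.7689 → r_corr = 2.076 μm/a
zinc: f(T) = -0.071·(T−10) [T>10 °C] = -0.5396
  SO₂ term: 0.0129·14.1^0.44·exp(0.046·92-0.5396) = 1.659
  Cl⁻ term: 0.0175·1.7^0.57·exp(0.008·92+0.085·17.6) = 0.2207
  r_corr = 1.659 + 0.2207 = 1.88 μm/a
Ordering by μm/a: copper (2.08) > zinc (1.88)

zinc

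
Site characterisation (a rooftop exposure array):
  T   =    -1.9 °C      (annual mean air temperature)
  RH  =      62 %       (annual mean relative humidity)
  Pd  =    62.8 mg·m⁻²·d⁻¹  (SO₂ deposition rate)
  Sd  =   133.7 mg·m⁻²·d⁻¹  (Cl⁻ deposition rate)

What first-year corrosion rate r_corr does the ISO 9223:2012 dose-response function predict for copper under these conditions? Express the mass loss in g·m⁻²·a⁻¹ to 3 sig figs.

r_corr = 4.13 g·m⁻²·a⁻¹

copper: T≤10 °C ⇒ hinge +0.126·(-1.9−10) = -1.4994
  sulphur-dioxide contribution → 0.1347 μm/a
  chloride contribution → 0.3264 μm/a
  total first-year rate 0.461 μm/a
Convert to mass loss: 0.461 μm/a × 8.96 g/cm³ = 4.131 g·m⁻²·a⁻¹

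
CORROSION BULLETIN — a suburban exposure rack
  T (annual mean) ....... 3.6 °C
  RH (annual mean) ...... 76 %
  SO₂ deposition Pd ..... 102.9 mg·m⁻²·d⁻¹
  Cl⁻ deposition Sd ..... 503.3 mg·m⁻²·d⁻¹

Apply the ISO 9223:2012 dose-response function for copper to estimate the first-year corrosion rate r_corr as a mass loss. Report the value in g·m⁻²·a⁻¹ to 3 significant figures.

r_corr = 15.3 g·m⁻²·a⁻¹

copper: T≤10 °C ⇒ hinge +0.126·(3.6−10) = -0.8064
  SO₂ term: 0.0053·102.9^0.26·exp(0.059·76-0.8064) = 0.6993
  Cl⁻ term: 0.01025·503.3^0.27·exp(0.036·76+0.049·3.6) = 1.012
  r_corr = 0.6993 + 1.012 = 1.711 μm/a
Convert to mass loss: 1.711 μm/a × 8.96 g/cm³ = 15.33 g·m⁻²·a⁻¹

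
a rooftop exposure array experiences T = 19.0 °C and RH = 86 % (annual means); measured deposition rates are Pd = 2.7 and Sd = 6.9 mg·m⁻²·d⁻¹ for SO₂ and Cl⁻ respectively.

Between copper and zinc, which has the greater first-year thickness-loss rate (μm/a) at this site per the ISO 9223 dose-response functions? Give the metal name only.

copper

copper: f(T) = -0.080·(T−10) [T>10 °C] = -0.7200
  sulphur-dioxide contribution → 0.5338 μm/a
  chloride contribution → 0.9685 μm/a
  total first-year rate 1.502 μm/a
zinc: temperature factor f = -0.071·(9.0) = -0.6390
  sulphur-dioxide contribution → 0.5507 μm/a
  chloride contribution → 0.5265 μm/a
  ⇒ r_corr(zinc) = 1.077 μm/a
Ordering by μm/a: copper (1.5) > zinc (1.08)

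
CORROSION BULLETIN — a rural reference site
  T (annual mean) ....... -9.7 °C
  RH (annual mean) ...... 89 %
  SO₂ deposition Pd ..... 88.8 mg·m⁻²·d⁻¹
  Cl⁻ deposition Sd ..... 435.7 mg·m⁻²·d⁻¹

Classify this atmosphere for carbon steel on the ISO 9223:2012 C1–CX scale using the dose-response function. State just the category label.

carbon steel: temperature factor f = +0.150·(-19.7) = -2.9550
  SO₂ term: 1.77·88.8^0.52·exp(0.02·89-2.9550) = 5.634
  Sd branch = 0.102·Sd^0.62·e^(0.033·RH+0.04·T) = 56.48 μm/a
  r_corr = 5.634 + 56.48 = 62.12 μm/a
Category bounds: 50…80 μm/a bracket r_corr ⇒ C4

C4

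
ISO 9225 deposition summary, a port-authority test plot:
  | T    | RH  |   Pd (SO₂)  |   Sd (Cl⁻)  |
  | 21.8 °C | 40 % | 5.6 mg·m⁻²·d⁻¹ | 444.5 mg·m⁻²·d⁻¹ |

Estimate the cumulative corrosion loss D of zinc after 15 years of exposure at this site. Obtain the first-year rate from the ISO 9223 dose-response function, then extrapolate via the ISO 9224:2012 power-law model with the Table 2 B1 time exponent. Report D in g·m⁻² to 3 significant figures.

D(15) = 325 g·m⁻²

zinc: f(T) = -0.071·(T−10) [T>10 °C] = -0.8378
  SO₂ term: 0.0129·5.6^0.44·exp(0.046·40-0.8378) = 0.075
  Cl⁻ term: 0.0175·444.5^0.57·exp(0.008·40+0.085·21.8) = 4.966
  sum: 0.075 + 4.966 → r_corr = 5.041 μm/a
Long-term exponent b (ISO 9224 Table 2, B1) = 0.813
  D(15) = 5.041 × 15^0.813 = 5.041 × 9.04 = 45.57 μm
  Mass loss = 45.57 μm × 7.14 g/cm³ = 325.4 g·m⁻²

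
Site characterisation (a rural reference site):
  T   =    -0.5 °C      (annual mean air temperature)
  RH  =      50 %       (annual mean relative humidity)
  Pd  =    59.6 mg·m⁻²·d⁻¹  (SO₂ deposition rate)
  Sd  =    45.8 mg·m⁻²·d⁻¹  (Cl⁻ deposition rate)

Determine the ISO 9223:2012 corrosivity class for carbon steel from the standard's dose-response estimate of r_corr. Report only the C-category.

C2

carbon steel: T≤10 °C ⇒ hinge +0.150·(-0.5−10) = -1.5750
  Pd branch = 1.77·Pd^0.52·e^(0.02·RH+f) = 8.344 μm/a
  Cl⁻ term: 0.102·45.8^0.62·exp(0.033·50+0.04·-0.5) = 5.575
  r_corr = 8.344 + 5.575 = 13.92 μm/a
13.9 μm/a falls in (1.3, 25] for carbon steel → category C2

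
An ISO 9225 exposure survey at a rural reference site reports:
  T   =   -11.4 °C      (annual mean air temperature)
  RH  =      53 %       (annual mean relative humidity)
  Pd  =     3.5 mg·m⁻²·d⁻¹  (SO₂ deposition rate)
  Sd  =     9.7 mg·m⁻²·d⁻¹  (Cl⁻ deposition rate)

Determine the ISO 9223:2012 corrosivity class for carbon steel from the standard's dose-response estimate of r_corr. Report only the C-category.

carbon steel: f(T) = +0.150·(T−10) [T≤10 °C] = -3.2100
  sulphur-dioxide contribution → 0.3955 μm/a
  chloride contribution → 1.52 μm/a
  total first-year rate 1.916 μm/a
1.92 μm/a falls in (1.3, 25] for carbon steel → category C2

C2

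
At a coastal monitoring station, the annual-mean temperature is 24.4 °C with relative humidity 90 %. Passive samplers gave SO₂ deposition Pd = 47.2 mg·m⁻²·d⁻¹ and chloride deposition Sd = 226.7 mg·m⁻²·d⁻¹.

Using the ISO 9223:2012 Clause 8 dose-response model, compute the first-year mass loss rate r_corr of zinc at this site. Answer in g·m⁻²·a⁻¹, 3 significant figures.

r_corr = 56.3 g·m⁻²·a⁻¹

zinc: T>10 °C ⇒ hinge -0.071·(24.4−10) = -1.0224
  sulphur-dioxide contribution → 1.589 μm/a
  chloride contribution → 6.296 μm/a
  ⇒ r_corr(zinc) = 7.885 μm/a
Convert to mass loss: 7.885 μm/a × 7.14 g/cm³ = 56.3 g·m⁻²·a⁻¹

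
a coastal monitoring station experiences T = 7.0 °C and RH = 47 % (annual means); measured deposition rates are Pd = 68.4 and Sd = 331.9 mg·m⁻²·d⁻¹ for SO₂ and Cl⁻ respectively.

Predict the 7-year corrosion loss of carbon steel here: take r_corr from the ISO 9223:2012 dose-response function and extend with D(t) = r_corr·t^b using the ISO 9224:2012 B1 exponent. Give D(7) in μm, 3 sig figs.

D(7) = 136 μm

carbon steel: temperature factor f = +0.150·(-3.0) = -0.4500
  SO₂ term: 1.77·68.4^0.52·exp(0.02·47-0.4500) = 26
  Cl⁻ term: 0.102·331.9^0.62·exp(0.033·47+0.04·7.0) = 23.27
  sum: 26 + 23.27 → r_corr = 49.27 μm/a
Power-law: D(7) = r_corr · 7^0.523
  D(7) = 49.27 × 7^0.523 = 49.27 × 2.767 = 136.3 μm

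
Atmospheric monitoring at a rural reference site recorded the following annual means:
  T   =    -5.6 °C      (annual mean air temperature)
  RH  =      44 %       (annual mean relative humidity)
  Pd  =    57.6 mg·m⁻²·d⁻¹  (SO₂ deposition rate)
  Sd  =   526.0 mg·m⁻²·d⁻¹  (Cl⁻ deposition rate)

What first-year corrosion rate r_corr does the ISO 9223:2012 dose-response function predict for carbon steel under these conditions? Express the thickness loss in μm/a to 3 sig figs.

carbon steel: T≤10 °C ⇒ hinge +0.150·(-5.6−10) = -2.3400
  Pd branch = 1.77·Pd^0.52·e^(0.02·RH+f) = 3.383 μm/a
  Sd branch = 0.102·Sd^0.62·e^(0.033·RH+0.04·T) = 16.94 μm/a
  r_corr = 3.383 + 16.94 = 20.32 μm/a

r_corr = 20.3 μm/a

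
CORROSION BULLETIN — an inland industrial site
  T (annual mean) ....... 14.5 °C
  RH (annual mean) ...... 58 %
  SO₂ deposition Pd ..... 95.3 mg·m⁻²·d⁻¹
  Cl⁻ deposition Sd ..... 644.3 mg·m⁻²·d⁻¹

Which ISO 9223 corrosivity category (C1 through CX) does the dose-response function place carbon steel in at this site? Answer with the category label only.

C5

carbon steel: f(T) = -0.054·(T−10) [T>10 °C] = -0.2430
  sulphur-dioxide contribution → 47.35 μm/a
  chloride contribution → 68.13 μm/a
  ⇒ r_corr(carbon steel) = 115.5 μm/a
115 μm/a falls in (80, 200] for carbon steel → category C5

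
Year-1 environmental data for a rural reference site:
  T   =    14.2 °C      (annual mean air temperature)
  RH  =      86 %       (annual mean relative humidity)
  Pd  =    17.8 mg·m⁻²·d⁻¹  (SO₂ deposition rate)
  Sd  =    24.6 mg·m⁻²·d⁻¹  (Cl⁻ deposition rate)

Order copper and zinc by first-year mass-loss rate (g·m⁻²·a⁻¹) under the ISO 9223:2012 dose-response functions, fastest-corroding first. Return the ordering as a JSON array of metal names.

["copper", "zinc"]

copper: f(T) = -0.080·(T−10) [T>10 °C] = -0.3360
  sulphur-dioxide contribution → 1.28 μm/a
  chloride contribution → 1.079 μm/a
  ⇒ r_corr(copper) = 2.359 μm/a
  mass loss = 2.359 μm/a × 8.96 g/cm³ = 21.13 g·m⁻²·a⁻¹
zinc: T>10 °C ⇒ hinge -0.071·(14.2−10) = -0.2982
  sulphur-dioxide contribution → 1.776 μm/a
  chloride contribution → 0.7225 μm/a
  ⇒ r_corr(zinc) = 2.498 μm/a
  mass loss = 2.498 μm/a × 7.14 g/cm³ = 17.84 g·m⁻²·a⁻¹
Ordering by g·m⁻²·a⁻¹: copper (21.1) > zinc (17.8)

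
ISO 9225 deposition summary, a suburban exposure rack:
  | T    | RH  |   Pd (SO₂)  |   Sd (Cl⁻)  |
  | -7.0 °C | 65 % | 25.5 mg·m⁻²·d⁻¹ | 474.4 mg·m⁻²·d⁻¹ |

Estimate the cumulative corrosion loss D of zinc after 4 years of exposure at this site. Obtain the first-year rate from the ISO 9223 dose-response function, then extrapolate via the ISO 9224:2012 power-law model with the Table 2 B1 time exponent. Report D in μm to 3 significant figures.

D(4) = 3.41 μm

zinc: temperature factor f = +0.038·(-17.0) = -0.6460
  Pd branch = 0.0129·Pd^0.44·e^(0.046·RH+f) = 0.5591 μm/a
  Sd branch = 0.0175·Sd^0.57·e^(0.008·RH+0.085·T) = 0.5443 μm/a
  r_corr = 0.5591 + 0.5443 = 1.103 μm/a
Long-term exponent b (ISO 9224 Table 2, B1) = 0.813
  D(4) = 1.103 × 4^0.813 = 1.103 × 3.087 = 3.406 μm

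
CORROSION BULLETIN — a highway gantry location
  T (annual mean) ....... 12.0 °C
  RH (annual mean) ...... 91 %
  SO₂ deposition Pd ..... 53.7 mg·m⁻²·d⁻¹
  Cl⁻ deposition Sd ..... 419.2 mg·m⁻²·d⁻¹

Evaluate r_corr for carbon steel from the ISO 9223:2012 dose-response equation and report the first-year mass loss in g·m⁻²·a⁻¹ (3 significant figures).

r_corr = 1.71e+03 g·m⁻²·a⁻¹

carbon steel: temperature factor f = -0.054·(2.0) = -0.1080
  Pd branch = 1.77·Pd^0.52·e^(0.02·RH+f) = 77.82 μm/a
  Cl⁻ term: 0.102·419.2^0.62·exp(0.033·91+0.04·12.0) = 140.3
  sum: 77.82 + 140.3 → r_corr = 218.1 μm/a
Convert to mass loss: 218.1 μm/a × 7.85 g/cm³ = 1712 g·m⁻²·a⁻¹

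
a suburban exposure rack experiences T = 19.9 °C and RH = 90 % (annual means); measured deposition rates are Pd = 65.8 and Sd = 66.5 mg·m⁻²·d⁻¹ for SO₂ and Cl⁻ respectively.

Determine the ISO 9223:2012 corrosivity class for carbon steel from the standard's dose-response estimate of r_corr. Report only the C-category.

C5

carbon steel: temperature factor f = -0.054·(9.9) = -0.5346
  sulphur-dioxide contribution → 55.34 μm/a
  chloride contribution → 59.47 μm/a
  ⇒ r_corr(carbon steel) = 114.8 μm/a
ISO 9223 Table 2 (carbon steel): 80 < 115 ≤ 200 μm/a ⇒ C5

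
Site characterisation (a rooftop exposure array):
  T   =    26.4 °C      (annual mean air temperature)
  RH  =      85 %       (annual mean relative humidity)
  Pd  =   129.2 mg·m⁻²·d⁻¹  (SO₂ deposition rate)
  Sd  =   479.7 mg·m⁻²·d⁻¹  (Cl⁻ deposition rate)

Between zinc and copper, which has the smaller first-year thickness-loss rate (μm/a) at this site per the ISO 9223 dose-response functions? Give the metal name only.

zinc: temperature factor f = -0.071·(16.4) = -1.1644
  sulphur-dioxide contribution → 1.706 μm/a
  chloride contribution → 10.99 μm/a
  ⇒ r_corr(zinc) = 12.7 μm/a
copper: temperature factor f = -0.080·(16.4) = -1.3120
  sulphur-dioxide contribution → 0.761 μm/a
  chloride contribution → 4.22 μm/a
  total first-year rate 4.981 μm/a
Ordering by μm/a: zinc (12.7) > copper (4.98)

copper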